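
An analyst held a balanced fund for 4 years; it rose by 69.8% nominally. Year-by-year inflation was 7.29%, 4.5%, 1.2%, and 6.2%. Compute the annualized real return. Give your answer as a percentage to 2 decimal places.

8.95%

Cumulative inflation factor: 1.0729 × 1.045 × 1.012 × 1.062 ≈ 1.20498.
Nominal growth factor: 1.69800. Real growth factor = 1.69800 / 1.20498 ≈ 1.40915.
Annualized: 1.40915^(1/4) − 1 ≈ 0.08953.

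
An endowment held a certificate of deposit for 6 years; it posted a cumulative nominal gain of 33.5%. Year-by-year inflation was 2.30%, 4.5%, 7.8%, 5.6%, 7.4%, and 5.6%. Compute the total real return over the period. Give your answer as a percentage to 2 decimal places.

-3.28%

Cumulative inflation factor: 1.0230 × 1.045 × 1.078 × 1.056 × 1.074 × 1.056 ≈ 1.38020.
Nominal growth factor: 1.33500. Real growth factor = 1.33500 / 1.38020 ≈ 0.96725.
Total real return ≈ -3.2751%.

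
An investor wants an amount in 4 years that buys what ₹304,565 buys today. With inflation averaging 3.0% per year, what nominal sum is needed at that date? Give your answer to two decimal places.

₹342,790.59

Cumulative price-level factor: (1+3.0%)^4 = 1.12550881.
Multiplying ₹304,565 by the price-level factor gives the future nominal sum.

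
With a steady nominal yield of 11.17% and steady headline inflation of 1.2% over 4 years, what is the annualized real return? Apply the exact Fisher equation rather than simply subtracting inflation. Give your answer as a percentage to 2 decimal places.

With constant rates the annual real return is the same each year: (1+11.17%)/(1+1.2%) − 1 = 0.09852.

9.85%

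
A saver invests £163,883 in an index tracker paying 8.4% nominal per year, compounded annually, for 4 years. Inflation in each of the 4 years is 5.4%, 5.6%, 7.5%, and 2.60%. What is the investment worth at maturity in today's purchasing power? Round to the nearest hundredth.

Nominal value at maturity: £163,883 × (1 + 8.4%)^4 ≈ £226,282.53.
Price-level factor over 4 years: 1.054 × 1.056 × 1.075 × 1.0260 = 1.2276098208.
Dividing the nominal maturity value by the price-level factor gives the value in today's money.

£184,327.73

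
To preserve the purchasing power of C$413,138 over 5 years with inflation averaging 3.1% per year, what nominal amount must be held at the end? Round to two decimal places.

Cumulative price-level factor: (1+3.1%)^5 ≈ 1.1649125562.
Multiplying C$413,138 by the price-level factor gives the future nominal sum.

C$481,269.64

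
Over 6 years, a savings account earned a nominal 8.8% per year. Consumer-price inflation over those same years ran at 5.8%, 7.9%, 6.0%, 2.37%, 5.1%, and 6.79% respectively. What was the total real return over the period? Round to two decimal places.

19.30%

Cumulative inflation factor: 1.058 × 1.079 × 1.060 × 1.0237 × 1.051 × 1.0679 ≈ 1.39033.
Nominal growth factor: 1.65872. Real growth factor = 1.65872 / 1.39033 ≈ 1.19304.
Total real return ≈ 19.3038%.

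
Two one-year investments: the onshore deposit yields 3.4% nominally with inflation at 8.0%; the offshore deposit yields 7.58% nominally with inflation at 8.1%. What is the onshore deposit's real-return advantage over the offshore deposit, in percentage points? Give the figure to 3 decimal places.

-3.778

The onshore deposit real return: 1.034/1.080 − 1 = -4.2593%.
The offshore deposit real return: 1.0758/1.081 − 1 = -0.4810%.
Difference: -4.2593 − (-0.4810) = -3.7783 pp.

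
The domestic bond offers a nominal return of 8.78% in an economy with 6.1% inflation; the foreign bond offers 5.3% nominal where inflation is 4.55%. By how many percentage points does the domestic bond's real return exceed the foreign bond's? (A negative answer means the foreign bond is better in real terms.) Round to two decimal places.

The domestic bond real return: 1.0878/1.061 − 1 = 2.526%.
The foreign bond real return: 1.053/1.0455 − 1 = 0.717%.
Difference: 2.526 − 0.717 = 1.809 pp.

1.81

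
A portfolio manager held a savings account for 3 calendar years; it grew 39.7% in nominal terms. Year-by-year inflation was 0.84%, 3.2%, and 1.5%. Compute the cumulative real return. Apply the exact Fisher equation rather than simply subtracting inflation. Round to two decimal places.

32.26%

Cumulative inflation factor: 1.0084 × 1.032 × 1.015 ≈ 1.05628.
Nominal growth factor: 1.39700. Real growth factor = 1.39700 / 1.05628 ≈ 1.32257.
Total real return ≈ 32.2567%.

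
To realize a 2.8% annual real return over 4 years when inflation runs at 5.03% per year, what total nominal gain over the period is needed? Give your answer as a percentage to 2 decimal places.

35.90%

Required annual nominal rate: (1+2.8%)(1+5.03%) − 1 = 7.97084%.
Cumulative over 4 years: (1 + 0.0797084)^4 − 1 ≈ 0.35902.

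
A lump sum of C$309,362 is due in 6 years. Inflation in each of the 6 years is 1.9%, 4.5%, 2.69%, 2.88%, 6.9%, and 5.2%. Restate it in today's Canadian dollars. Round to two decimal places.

C$244,525.38

Price-level factor over 6 years: 1.019 × 1.045 × 1.0269 × 1.0288 × 1.069 × 1.052 ≈ 1.2651529396.
Purchasing power today: C$309,362 divided by that factor.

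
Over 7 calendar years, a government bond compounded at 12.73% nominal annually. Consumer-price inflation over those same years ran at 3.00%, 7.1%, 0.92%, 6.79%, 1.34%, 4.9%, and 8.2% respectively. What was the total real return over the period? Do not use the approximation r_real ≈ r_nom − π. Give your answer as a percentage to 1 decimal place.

Cumulative inflation factor: 1.0300 × 1.071 × 1.0092 × 1.0679 × 1.0134 × 1.049 × 1.082 ≈ 1.36747.
Nominal growth factor: 2.31354. Real growth factor = 2.31354 / 1.36747 ≈ 1.69184.
Total real return ≈ 69.1836%.

69.2%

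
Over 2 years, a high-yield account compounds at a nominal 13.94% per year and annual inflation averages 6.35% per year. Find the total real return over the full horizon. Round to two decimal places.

14.78%

The annual real rate is (1+13.94%)/(1+6.35%) − 1 = 7.1368%.
Compounded over 2 years: (1 + 0.071368)^2 − 1 ≈ 0.14783.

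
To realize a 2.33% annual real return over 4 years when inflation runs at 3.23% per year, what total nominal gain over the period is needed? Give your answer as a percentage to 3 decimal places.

Required annual nominal rate: (1+2.33%)(1+3.23%) − 1 = 5.635259%.
Cumulative over 4 years: (1 + 0.05635259)^4 − 1 ≈ 0.24519.

24.519%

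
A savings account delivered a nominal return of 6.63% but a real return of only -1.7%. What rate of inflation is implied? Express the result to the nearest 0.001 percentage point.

8.474%

From (1+r_nom) = (1+r_real)(1+π), we get 1+π = (1 + 6.63%)/(1 − 1.7%) = 1.0663/0.983 ≈ 1.08474.
So π ≈ 8.4741%.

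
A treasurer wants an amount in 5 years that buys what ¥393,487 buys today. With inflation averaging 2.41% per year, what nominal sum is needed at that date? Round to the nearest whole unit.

Cumulative price-level factor: (1+2.41%)^5 ≈ 1.1264497700.
Multiplying ¥393,487 by the price-level factor gives the future nominal sum.

¥443,243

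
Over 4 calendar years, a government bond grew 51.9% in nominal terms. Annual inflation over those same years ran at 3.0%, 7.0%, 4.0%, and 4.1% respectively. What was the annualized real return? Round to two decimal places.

Cumulative inflation factor: 1.030 × 1.070 × 1.040 × 1.041 ≈ 1.19318.
Nominal growth factor: 1.51900. Real growth factor = 1.51900 / 1.19318 ≈ 1.27307.
Annualized: 1.27307^(1/4) − 1 ≈ 0.06222.

6.22%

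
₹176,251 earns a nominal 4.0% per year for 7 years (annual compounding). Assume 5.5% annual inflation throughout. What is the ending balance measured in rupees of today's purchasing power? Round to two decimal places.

Nominal value at maturity: ₹176,251 × (1 + 4.0%)^7 ≈ ₹231,934.29.
Price-level factor over 7 years: (1 + 5.5%)^7 ≈ 1.4546791611.
Dividing the nominal maturity value by the price-level factor gives the value in today's money.

₹159,440.17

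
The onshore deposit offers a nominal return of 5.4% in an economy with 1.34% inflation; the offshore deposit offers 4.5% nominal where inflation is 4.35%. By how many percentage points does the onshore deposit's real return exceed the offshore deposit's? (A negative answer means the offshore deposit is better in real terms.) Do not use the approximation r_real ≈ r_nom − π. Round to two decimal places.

3.86

The onshore deposit real return: 1.054/1.0134 − 1 = 4.006%.
The offshore deposit real return: 1.045/1.0435 − 1 = 0.144%.
Difference: 4.006 − 0.144 = 3.862 pp.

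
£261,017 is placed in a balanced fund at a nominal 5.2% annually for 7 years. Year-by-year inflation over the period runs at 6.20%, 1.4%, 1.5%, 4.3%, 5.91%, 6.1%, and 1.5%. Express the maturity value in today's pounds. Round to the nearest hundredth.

Nominal value at maturity: £261,017 × (1 + 5.2%)^7 ≈ £372,202.23.
Price-level factor over 7 years: 1.0620 × 1.014 × 1.015 × 1.043 × 1.0591 × 1.061 × 1.015 ≈ 1.3002630361.
The maturity value deflated by that factor is the answer in today's purchasing power.

£286,251.49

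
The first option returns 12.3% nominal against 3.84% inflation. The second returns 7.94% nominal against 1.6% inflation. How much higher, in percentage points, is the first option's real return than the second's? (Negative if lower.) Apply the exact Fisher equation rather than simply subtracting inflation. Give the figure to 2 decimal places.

1.91

The first option real return: 1.123/1.0384 − 1 = 8.147%.
The second real return: 1.0794/1.016 − 1 = 6.240%.
Difference: 8.147 − 6.240 = 1.907 pp.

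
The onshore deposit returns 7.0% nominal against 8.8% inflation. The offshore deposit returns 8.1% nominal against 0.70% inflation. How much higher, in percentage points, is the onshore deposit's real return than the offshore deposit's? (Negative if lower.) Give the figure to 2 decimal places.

The onshore deposit real return: 1.070/1.088 − 1 = -1.654%.
The offshore deposit real return: 1.081/1.0070 − 1 = 7.349%.
Difference: -1.654 − 7.349 = -9.003 pp.

-9.00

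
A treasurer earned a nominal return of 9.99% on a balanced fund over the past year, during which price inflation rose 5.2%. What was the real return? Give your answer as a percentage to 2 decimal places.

Real return via the Fisher equation: (1 + 9.99%)/(1 + 5.2%) − 1 = 1.0999/1.052 − 1 ≈ 0.04553.

4.55%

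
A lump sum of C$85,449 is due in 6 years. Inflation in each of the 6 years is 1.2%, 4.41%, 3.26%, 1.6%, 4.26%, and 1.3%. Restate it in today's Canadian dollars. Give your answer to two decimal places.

C$72,984.63

Price-level factor over 6 years: 1.012 × 1.0441 × 1.0326 × 1.016 × 1.0426 × 1.013 ≈ 1.1707808302.
Purchasing power today: C$85,449 divided by that factor.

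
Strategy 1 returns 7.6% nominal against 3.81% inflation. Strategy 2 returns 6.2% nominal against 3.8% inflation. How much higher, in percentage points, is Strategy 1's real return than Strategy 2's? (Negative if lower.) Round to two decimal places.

Strategy 1 real return: 1.076/1.0381 − 1 = 3.651%.
Strategy 2 real return: 1.062/1.038 − 1 = 2.312%.
Difference: 3.651 − 2.312 = 1.339 pp.

1.34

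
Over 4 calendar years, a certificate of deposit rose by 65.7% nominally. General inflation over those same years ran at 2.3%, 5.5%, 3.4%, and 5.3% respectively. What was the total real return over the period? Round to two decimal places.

41.01%

Cumulative inflation factor: 1.023 × 1.055 × 1.034 × 1.053 ≈ 1.17511.
Nominal growth factor: 1.65700. Real growth factor = 1.65700 / 1.17511 ≈ 1.41009.
Total real return ≈ 41.0086%.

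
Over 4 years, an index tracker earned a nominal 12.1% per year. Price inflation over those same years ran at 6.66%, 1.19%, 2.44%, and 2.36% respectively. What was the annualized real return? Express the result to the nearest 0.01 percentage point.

Cumulative inflation factor: 1.0666 × 1.0119 × 1.0244 × 1.0236 ≈ 1.13172.
Nominal growth factor: 1.57915. Real growth factor = 1.57915 / 1.13172 ≈ 1.39535.
Annualized: 1.39535^(1/4) − 1 ≈ 0.08685.

8.69%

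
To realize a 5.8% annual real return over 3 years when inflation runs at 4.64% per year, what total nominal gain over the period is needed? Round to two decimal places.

Required annual nominal rate: (1+5.8%)(1+4.64%) − 1 = 10.70912%.
Cumulative over 3 years: (1 + 0.1070912)^3 − 1 ≈ 0.35691.

35.69%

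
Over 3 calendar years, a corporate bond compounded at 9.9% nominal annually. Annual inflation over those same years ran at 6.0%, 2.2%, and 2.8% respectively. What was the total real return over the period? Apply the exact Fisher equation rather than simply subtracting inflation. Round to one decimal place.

Cumulative inflation factor: 1.060 × 1.022 × 1.028 ≈ 1.11365.
Nominal growth factor: 1.32737. Real growth factor = 1.32737 / 1.11365 ≈ 1.19191.
Total real return ≈ 19.1909%.

19.2%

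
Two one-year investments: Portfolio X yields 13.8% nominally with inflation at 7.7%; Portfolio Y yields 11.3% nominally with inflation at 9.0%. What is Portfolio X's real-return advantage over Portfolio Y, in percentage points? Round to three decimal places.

Portfolio X real return: 1.138/1.077 − 1 = 5.6639%.
Portfolio Y real return: 1.113/1.090 − 1 = 2.1101%.
Difference: 5.6639 − 2.1101 = 3.5538 pp.

3.554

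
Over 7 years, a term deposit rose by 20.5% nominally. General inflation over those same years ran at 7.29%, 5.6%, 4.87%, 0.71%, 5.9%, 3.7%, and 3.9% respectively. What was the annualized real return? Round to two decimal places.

-1.77%

Cumulative inflation factor: 1.0729 × 1.056 × 1.0487 × 1.0071 × 1.059 × 1.037 × 1.039 ≈ 1.36533.
Nominal growth factor: 1.20500. Real growth factor = 1.20500 / 1.36533 ≈ 0.88257.
Annualized: 0.88257^(1/7) − 1 ≈ -0.01769.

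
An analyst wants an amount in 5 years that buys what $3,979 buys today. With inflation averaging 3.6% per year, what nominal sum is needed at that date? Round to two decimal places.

$4,748.68

Cumulative price-level factor: (1+3.6%)^5 ≈ 1.1934350185.
The nominal amount required is $3,979 scaled up by that factor.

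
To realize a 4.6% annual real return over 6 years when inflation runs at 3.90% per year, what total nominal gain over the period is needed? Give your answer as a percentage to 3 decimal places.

Required annual nominal rate: (1+4.6%)(1+3.90%) − 1 = 8.6794%.
Cumulative over 6 years: (1 + 0.086794)^6 − 1 ≈ 0.64772.

64.772%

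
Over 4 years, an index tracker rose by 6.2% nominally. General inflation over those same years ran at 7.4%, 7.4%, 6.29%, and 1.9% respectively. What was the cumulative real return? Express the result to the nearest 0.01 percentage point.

-14.99%

Cumulative inflation factor: 1.074 × 1.074 × 1.0629 × 1.019 ≈ 1.24932.
Nominal growth factor: 1.06200. Real growth factor = 1.06200 / 1.24932 ≈ 0.85006.
Total real return ≈ -14.9940%.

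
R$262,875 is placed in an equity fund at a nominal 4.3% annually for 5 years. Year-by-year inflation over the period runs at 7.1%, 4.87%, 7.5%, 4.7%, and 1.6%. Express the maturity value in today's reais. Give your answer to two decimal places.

R$252,627.86

Nominal value at maturity: R$262,875 × (1 + 4.3%)^5 ≈ R$324,467.22.
Price-level factor over 5 years: 1.071 × 1.0487 × 1.075 × 1.047 × 1.016 ≈ 1.2843683434.
Dividing the nominal maturity value by the price-level factor gives the value in today's money.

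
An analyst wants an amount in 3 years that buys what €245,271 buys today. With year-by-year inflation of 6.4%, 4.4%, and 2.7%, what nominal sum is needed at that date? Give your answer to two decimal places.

€279,807.13

Cumulative price-level factor: 1.064 × 1.044 × 1.027 = 1.140808032.
The nominal amount required is €245,271 scaled up by that factor.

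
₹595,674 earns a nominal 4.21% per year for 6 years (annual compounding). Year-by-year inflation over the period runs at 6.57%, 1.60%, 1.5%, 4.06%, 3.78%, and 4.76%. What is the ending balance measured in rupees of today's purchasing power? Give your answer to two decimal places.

₹613,588.66

Nominal value at maturity: ₹595,674 × (1 + 4.21%)^6 ≈ ₹762,895.44.
Price-level factor over 6 years: 1.0657 × 1.0160 × 1.015 × 1.0406 × 1.0378 × 1.0476 ≈ 1.2433336670.
Dividing the nominal maturity value by the price-level factor gives the value in today's money.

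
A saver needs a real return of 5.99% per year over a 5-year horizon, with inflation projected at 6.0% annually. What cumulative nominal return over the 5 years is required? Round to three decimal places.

Required annual nominal rate: (1+5.99%)(1+6.0%) − 1 = 12.3494%.
Cumulative over 5 years: (1 + 0.123494)^5 − 1 ≈ 0.79000.

79.000%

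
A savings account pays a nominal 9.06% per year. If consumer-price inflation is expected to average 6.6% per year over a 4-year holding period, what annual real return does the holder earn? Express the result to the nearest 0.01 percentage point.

With constant rates the annual real return is the same each year: (1+9.06%)/(1+6.6%) − 1 = 0.02308.

2.31%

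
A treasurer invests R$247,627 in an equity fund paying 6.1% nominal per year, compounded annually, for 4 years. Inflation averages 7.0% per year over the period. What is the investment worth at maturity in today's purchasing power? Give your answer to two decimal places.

R$239,400.15

Nominal value at maturity: R$247,627 × (1 + 6.1%)^4 ≈ R$313,804.76.
Price-level factor over 4 years: (1 + 7.0%)^4 = 1.31079601.
Dividing the nominal maturity value by the price-level factor gives the value in today's money.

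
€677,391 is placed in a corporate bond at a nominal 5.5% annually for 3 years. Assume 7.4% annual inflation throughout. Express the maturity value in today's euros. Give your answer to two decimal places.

€642,072.33

Nominal value at maturity: €677,391 × (1 + 5.5%)^3 ≈ €795,420.54.
Price-level factor over 3 years: (1 + 7.4%)^3 = 1.238833224.
Dividing the nominal maturity value by the price-level factor gives the value in today's money.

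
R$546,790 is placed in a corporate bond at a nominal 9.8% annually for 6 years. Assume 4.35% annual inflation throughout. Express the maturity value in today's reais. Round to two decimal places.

R$742,129.82

Nominal value at maturity: R$546,790 × (1 + 9.8%)^6 ≈ R$958,152.43.
Price-level factor over 6 years: (1 + 4.35%)^6 ≈ 1.2910846580.
The maturity value deflated by that factor is the answer in today's purchasing power.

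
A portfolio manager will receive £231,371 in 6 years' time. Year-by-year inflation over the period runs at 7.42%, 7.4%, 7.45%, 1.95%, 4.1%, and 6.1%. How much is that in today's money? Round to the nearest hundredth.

Price-level factor over 6 years: 1.0742 × 1.074 × 1.0745 × 1.0195 × 1.041 × 1.061 ≈ 1.3958835612.
Purchasing power today: £231,371 divided by that factor.

£165,752.36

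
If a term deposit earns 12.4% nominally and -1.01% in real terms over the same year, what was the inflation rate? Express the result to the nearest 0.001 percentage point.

13.547%

From (1+r_nom) = (1+r_real)(1+π), we get 1+π = (1 + 12.4%)/(1 − 1.01%) = 1.124/0.9899 ≈ 1.13547.
So π ≈ 13.5468%.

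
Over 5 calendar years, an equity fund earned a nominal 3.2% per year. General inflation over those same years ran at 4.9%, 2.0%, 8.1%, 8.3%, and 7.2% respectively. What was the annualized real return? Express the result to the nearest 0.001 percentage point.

Cumulative inflation factor: 1.049 × 1.020 × 1.081 × 1.083 × 1.072 ≈ 1.34284.
Nominal growth factor: 1.17057. Real growth factor = 1.17057 / 1.34284 ≈ 0.87171.
Annualized: 0.87171^(1/5) − 1 ≈ -0.02709.

-2.709%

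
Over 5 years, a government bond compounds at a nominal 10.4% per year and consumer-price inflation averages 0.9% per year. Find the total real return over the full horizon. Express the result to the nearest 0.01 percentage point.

56.82%

The annual real rate is (1+10.4%)/(1+0.9%) − 1 = 9.4153%.
Compounded over 5 years: (1 + 0.094153)^5 − 1 ≈ 0.56816.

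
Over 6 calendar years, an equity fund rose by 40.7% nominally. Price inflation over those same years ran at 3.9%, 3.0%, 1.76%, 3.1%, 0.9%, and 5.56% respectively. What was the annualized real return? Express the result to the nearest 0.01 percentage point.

Cumulative inflation factor: 1.039 × 1.030 × 1.0176 × 1.031 × 1.009 × 1.0556 ≈ 1.19586.
Nominal growth factor: 1.40700. Real growth factor = 1.40700 / 1.19586 ≈ 1.17656.
Annualized: 1.17656^(1/6) − 1 ≈ 0.02747.

2.75%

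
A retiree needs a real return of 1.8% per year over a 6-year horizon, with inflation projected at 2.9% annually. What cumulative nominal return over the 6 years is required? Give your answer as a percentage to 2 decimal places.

32.12%

Required annual nominal rate: (1+1.8%)(1+2.9%) − 1 = 4.7522%.
Cumulative over 6 years: (1 + 0.047522)^6 − 1 ≈ 0.32123.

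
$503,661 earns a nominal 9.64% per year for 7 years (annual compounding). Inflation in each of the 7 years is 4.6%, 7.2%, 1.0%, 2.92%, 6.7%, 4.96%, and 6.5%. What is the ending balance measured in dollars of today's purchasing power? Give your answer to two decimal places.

Nominal value at maturity: $503,661 × (1 + 9.64%)^7 ≈ $959,227.26.
Price-level factor over 7 years: 1.046 × 1.072 × 1.010 × 1.0292 × 1.067 × 1.0496 × 1.065 ≈ 1.3902262049.
Dividing the nominal maturity value by the price-level factor gives the value in today's money.

$689,979.27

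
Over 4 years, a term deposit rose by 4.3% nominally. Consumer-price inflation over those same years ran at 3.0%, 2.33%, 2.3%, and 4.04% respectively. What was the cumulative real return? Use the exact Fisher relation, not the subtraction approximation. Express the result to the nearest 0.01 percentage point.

Cumulative inflation factor: 1.030 × 1.0233 × 1.023 × 1.0404 ≈ 1.12180.
Nominal growth factor: 1.04300. Real growth factor = 1.04300 / 1.12180 ≈ 0.92975.
Total real return ≈ -7.0246%.

-7.02%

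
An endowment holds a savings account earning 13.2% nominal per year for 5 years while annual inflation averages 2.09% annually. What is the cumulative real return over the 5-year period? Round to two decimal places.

The annual real rate is (1+13.2%)/(1+2.09%) − 1 = 10.8826%.
Compounded over 5 years: (1 + 0.108826)^5 − 1 ≈ 0.67616.

67.62%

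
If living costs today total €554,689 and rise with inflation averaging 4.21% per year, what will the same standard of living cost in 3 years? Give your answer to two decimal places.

€627,737.02

Cumulative price-level factor: (1+4.21%)^3 ≈ 1.1316918485.
The nominal amount required is €554,689 scaled up by that factor.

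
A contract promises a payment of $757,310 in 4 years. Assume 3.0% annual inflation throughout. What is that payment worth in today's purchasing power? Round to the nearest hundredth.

Price-level factor over 4 years: (1 + 3.0%)^4 = 1.12550881.
Purchasing power today: $757,310 divided by that factor.

$672,860.13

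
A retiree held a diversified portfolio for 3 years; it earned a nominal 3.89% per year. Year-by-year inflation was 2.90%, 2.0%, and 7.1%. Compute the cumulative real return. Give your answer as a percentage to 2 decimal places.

Cumulative inflation factor: 1.0290 × 1.020 × 1.071 ≈ 1.12410.
Nominal growth factor: 1.12130. Real growth factor = 1.12130 / 1.12410 ≈ 0.99751.
Total real return ≈ -0.2492%.

-0.25%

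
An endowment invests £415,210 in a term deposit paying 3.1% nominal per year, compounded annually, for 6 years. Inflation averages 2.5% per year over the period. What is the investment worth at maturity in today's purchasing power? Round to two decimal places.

Nominal value at maturity: £415,210 × (1 + 3.1%)^6 ≈ £498,677.53.
Price-level factor over 6 years: (1 + 2.5%)^6 ≈ 1.1596934182.
The maturity value deflated by that factor is the answer in today's purchasing power.

£430,008.07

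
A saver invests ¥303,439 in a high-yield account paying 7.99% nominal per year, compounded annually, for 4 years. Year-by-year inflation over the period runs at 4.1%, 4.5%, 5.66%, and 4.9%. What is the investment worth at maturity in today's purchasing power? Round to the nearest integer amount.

¥342,257

Nominal value at maturity: ¥303,439 × (1 + 7.99%)^4 ≈ ¥412,673.
Price-level factor over 4 years: 1.041 × 1.045 × 1.0566 × 1.049 ≈ 1.2057384613.
The maturity value deflated by that factor is the answer in today's purchasing power.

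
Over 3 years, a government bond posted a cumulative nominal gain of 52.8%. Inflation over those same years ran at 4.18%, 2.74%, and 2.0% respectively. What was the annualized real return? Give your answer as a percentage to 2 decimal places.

11.86%

Cumulative inflation factor: 1.0418 × 1.0274 × 1.020 ≈ 1.09175.
Nominal growth factor: 1.52800. Real growth factor = 1.52800 / 1.09175 ≈ 1.39958.
Annualized: 1.39958^(1/3) − 1 ≈ 0.11858.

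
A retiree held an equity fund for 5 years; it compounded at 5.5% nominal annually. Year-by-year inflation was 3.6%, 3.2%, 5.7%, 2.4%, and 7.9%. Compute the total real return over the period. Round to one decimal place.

Cumulative inflation factor: 1.036 × 1.032 × 1.057 × 1.024 × 1.079 ≈ 1.24864.
Nominal growth factor: 1.30696. Real growth factor = 1.30696 / 1.24864 ≈ 1.04671.
Total real return ≈ 4.6710%.

4.7%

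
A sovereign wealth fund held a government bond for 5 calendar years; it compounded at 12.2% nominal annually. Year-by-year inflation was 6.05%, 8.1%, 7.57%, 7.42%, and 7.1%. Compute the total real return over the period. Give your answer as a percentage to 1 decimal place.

Cumulative inflation factor: 1.0605 × 1.081 × 1.0757 × 1.0742 × 1.071 ≈ 1.41874.
Nominal growth factor: 1.77813. Real growth factor = 1.77813 / 1.41874 ≈ 1.25332.
Total real return ≈ 25.3320%.

25.3%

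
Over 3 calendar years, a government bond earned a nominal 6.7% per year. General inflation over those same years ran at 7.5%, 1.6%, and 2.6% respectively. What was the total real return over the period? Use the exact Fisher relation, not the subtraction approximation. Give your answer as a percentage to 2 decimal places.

Cumulative inflation factor: 1.075 × 1.016 × 1.026 ≈ 1.12060.
Nominal growth factor: 1.21477. Real growth factor = 1.21477 / 1.12060 ≈ 1.08404.
Total real return ≈ 8.4036%.

8.40%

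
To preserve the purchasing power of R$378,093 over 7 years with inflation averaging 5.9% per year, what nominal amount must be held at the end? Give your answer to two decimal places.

R$564,768.36

Cumulative price-level factor: (1+5.9%)^7 ≈ 1.4937286838.
Multiplying R$378,093 by the price-level factor gives the future nominal sum.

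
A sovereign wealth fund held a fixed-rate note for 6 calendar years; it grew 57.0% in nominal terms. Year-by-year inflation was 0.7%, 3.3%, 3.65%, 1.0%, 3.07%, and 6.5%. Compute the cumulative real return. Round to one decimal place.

Cumulative inflation factor: 1.007 × 1.033 × 1.0365 × 1.010 × 1.0307 × 1.065 ≈ 1.19537.
Nominal growth factor: 1.57000. Real growth factor = 1.57000 / 1.19537 ≈ 1.31340.
Total real return ≈ 31.3401%.

31.3%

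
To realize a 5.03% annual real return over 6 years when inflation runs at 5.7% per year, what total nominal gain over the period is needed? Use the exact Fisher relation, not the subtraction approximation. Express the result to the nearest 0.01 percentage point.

Required annual nominal rate: (1+5.03%)(1+5.7%) − 1 = 11.01671%.
Cumulative over 6 years: (1 + 0.1101671)^6 − 1 ≈ 0.87210.

87.21%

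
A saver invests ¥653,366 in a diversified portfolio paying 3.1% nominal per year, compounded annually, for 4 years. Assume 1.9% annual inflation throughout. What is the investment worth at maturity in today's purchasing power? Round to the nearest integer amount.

¥684,691

Nominal value at maturity: ¥653,366 × (1 + 3.1%)^4 ≈ ¥738,229.
Price-level factor over 4 years: (1 + 1.9%)^4 ≈ 1.0781935663.
Dividing the nominal maturity value by the price-level factor gives the value in today's money.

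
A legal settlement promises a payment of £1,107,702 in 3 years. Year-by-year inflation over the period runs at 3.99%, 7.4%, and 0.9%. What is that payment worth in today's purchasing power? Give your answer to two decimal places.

£982,960.16

Price-level factor over 3 years: 1.0399 × 1.074 × 1.009 = 1.1269042734.
Purchasing power today: £1,107,702 divided by that factor.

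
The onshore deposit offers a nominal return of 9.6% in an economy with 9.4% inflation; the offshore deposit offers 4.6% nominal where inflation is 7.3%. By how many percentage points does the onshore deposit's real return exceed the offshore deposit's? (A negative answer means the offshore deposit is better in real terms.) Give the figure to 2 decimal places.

2.70

The onshore deposit real return: 1.096/1.094 − 1 = 0.183%.
The offshore deposit real return: 1.046/1.073 − 1 = -2.516%.
Difference: 0.183 − (-2.516) = 2.699 pp.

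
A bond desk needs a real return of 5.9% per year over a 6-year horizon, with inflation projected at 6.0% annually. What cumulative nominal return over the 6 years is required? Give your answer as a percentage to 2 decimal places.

Required annual nominal rate: (1+5.9%)(1+6.0%) − 1 = 12.254%.
Cumulative over 6 years: (1 + 0.12254)^6 − 1 ≈ 1.00083.

100.08%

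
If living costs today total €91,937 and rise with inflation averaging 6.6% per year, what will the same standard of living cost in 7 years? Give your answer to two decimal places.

€143,810.55

Cumulative price-level factor: (1+6.6%)^7 ≈ 1.5642293588.
Multiplying €91,937 by the price-level factor gives the future nominal sum.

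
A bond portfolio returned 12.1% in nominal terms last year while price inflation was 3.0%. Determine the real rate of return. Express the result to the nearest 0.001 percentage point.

Real return via the Fisher equation: (1 + 12.1%)/(1 + 3.0%) − 1 = 1.121/1.030 − 1 ≈ 0.08835.

8.835%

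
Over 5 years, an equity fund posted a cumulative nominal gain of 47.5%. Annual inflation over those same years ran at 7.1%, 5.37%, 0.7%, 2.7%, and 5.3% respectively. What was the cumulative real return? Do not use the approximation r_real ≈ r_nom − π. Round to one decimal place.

20.0%

Cumulative inflation factor: 1.071 × 1.0537 × 1.007 × 1.027 × 1.053 ≈ 1.22895.
Nominal growth factor: 1.47500. Real growth factor = 1.47500 / 1.22895 ≈ 1.20021.
Total real return ≈ 20.0210%.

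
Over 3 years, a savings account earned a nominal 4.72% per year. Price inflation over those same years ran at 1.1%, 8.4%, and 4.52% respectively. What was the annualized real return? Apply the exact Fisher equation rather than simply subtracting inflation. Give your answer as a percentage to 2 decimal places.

0.09%

Cumulative inflation factor: 1.011 × 1.084 × 1.0452 ≈ 1.14546.
Nominal growth factor: 1.14839. Real growth factor = 1.14839 / 1.14546 ≈ 1.00256.
Annualized: 1.00256^(1/3) − 1 ≈ 0.00085.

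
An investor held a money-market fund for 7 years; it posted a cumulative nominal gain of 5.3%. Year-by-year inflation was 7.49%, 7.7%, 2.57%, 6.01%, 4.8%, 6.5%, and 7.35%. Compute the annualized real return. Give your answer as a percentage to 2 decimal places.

-5.00%

Cumulative inflation factor: 1.0749 × 1.077 × 1.0257 × 1.0601 × 1.048 × 1.065 × 1.0735 ≈ 1.50822.
Nominal growth factor: 1.05300. Real growth factor = 1.05300 / 1.50822 ≈ 0.69818.
Annualized: 0.69818^(1/7) − 1 ≈ -0.05003.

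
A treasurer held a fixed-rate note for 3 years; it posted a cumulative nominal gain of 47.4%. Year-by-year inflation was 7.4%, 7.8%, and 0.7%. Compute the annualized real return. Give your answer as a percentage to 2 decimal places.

8.13%

Cumulative inflation factor: 1.074 × 1.078 × 1.007 ≈ 1.16588.
Nominal growth factor: 1.47400. Real growth factor = 1.47400 / 1.16588 ≈ 1.26428.
Annualized: 1.26428^(1/3) − 1 ≈ 0.08131.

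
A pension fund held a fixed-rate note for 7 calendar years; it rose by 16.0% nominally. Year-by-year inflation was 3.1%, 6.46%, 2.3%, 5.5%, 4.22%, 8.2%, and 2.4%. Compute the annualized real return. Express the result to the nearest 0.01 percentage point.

-2.33%

Cumulative inflation factor: 1.031 × 1.0646 × 1.023 × 1.055 × 1.0422 × 1.082 × 1.024 ≈ 1.36789.
Nominal growth factor: 1.16000. Real growth factor = 1.16000 / 1.36789 ≈ 0.84802.
Annualized: 0.84802^(1/7) − 1 ≈ -0.02327.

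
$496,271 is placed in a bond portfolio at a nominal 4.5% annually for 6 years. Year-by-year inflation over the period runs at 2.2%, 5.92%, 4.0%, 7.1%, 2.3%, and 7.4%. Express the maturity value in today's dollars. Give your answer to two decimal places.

$487,848.58

Nominal value at maturity: $496,271 × (1 + 4.5%)^6 ≈ $646,273.93.
Price-level factor over 6 years: 1.022 × 1.0592 × 1.040 × 1.071 × 1.023 × 1.074 ≈ 1.3247428772.
The maturity value deflated by that factor is the answer in today's purchasing power.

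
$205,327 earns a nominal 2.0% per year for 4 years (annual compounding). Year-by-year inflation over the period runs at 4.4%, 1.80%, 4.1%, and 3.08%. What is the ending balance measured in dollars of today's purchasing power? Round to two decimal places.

Nominal value at maturity: $205,327 × (1 + 2.0%)^4 ≈ $222,252.55.
Price-level factor over 4 years: 1.044 × 1.0180 × 1.041 × 1.0308 ≈ 1.1404425593.
The maturity value deflated by that factor is the answer in today's purchasing power.

$194,882.72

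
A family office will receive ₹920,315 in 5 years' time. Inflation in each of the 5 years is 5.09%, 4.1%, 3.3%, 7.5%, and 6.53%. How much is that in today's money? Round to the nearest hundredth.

Price-level factor over 5 years: 1.0509 × 1.041 × 1.033 × 1.075 × 1.0653 ≈ 1.2941744880.
Purchasing power today: ₹920,315 divided by that factor.

₹711,121.27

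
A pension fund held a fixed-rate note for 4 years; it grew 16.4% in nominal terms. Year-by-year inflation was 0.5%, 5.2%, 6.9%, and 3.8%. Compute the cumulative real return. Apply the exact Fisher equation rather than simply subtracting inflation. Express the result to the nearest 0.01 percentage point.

Cumulative inflation factor: 1.005 × 1.052 × 1.069 × 1.038 ≈ 1.17316.
Nominal growth factor: 1.16400. Real growth factor = 1.16400 / 1.17316 ≈ 0.99219.
Total real return ≈ -0.7807%.

-0.78%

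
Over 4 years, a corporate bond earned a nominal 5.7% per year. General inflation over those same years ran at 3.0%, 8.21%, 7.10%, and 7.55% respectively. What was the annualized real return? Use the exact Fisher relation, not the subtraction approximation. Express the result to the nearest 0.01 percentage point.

Cumulative inflation factor: 1.030 × 1.0821 × 1.0710 × 1.0755 ≈ 1.28382.
Nominal growth factor: 1.24825. Real growth factor = 1.24825 / 1.28382 ≈ 0.97229.
Annualized: 0.97229^(1/4) − 1 ≈ -0.00700.

-0.70%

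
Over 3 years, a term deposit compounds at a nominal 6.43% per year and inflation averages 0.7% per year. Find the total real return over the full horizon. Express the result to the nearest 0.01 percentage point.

18.06%

The annual real rate is (1+6.43%)/(1+0.7%) − 1 = 5.6902%.
Compounded over 3 years: (1 + 0.056902)^3 − 1 ≈ 0.18060.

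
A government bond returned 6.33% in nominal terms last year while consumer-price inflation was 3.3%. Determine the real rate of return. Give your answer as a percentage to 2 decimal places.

Real return via the Fisher equation: (1 + 6.33%)/(1 + 3.3%) − 1 = 1.0633/1.033 − 1 ≈ 0.02933.

2.93%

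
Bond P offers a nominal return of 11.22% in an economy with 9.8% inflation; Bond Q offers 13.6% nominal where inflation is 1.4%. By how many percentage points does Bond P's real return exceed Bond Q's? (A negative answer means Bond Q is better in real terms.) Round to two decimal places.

Bond P real return: 1.1122/1.098 − 1 = 1.293%.
Bond Q real return: 1.136/1.014 − 1 = 12.032%.
Difference: 1.293 − 12.032 = -10.739 pp.

-10.74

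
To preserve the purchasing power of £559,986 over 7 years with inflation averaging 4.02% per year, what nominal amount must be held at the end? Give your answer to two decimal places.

£737,895.93

Cumulative price-level factor: (1+4.02%)^7 ≈ 1.3177042482.
Multiplying £559,986 by the price-level factor gives the future nominal sum.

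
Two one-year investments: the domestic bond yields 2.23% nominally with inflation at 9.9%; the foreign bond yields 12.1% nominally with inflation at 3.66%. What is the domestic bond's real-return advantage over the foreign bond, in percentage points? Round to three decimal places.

The domestic bond real return: 1.0223/1.099 − 1 = -6.9791%.
The foreign bond real return: 1.121/1.0366 − 1 = 8.1420%.
Difference: -6.9791 − 8.1420 = -15.1211 pp.

-15.121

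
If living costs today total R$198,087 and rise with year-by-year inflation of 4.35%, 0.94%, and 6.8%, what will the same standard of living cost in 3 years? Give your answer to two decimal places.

R$222,834.78

Cumulative price-level factor: 1.0435 × 1.0094 × 1.068 = 1.1249339052.
The nominal amount required is R$198,087 scaled up by that factor.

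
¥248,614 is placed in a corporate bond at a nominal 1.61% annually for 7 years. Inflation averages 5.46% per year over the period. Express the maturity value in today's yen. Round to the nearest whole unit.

Nominal value at maturity: ¥248,614 × (1 + 1.61%)^7 ≈ ¥278,023.
Price-level factor over 7 years: (1 + 5.46%)^7 ≈ 1.4508227899.
The maturity value deflated by that factor is the answer in today's purchasing power.

¥191,631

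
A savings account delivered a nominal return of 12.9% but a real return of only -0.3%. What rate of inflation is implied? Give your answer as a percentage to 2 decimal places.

13.24%

From (1+r_nom) = (1+r_real)(1+π), we get 1+π = (1 + 12.9%)/(1 − 0.3%) = 1.129/0.997 ≈ 1.13240.
So π ≈ 13.2397%.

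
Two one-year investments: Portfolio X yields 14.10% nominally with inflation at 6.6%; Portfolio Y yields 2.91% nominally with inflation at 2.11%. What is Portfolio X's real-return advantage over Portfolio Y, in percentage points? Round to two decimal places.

6.25

Portfolio X real return: 1.1410/1.066 − 1 = 7.036%.
Portfolio Y real return: 1.0291/1.0211 − 1 = 0.783%.
Difference: 7.036 − 0.783 = 6.253 pp.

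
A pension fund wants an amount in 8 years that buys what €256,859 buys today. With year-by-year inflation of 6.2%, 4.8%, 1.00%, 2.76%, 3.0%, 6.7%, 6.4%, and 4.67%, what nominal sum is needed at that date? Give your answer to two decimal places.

Cumulative price-level factor: 1.062 × 1.048 × 1.0100 × 1.0276 × 1.030 × 1.067 × 1.064 × 1.0467 ≈ 1.4138286077.
Multiplying €256,859 by the price-level factor gives the future nominal sum.

€363,154.60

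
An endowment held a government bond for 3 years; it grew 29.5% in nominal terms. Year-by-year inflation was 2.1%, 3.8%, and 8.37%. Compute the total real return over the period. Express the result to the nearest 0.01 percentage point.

Cumulative inflation factor: 1.021 × 1.038 × 1.0837 ≈ 1.14850.
Nominal growth factor: 1.29500. Real growth factor = 1.29500 / 1.14850 ≈ 1.12755.
Total real return ≈ 12.7555%.

12.76%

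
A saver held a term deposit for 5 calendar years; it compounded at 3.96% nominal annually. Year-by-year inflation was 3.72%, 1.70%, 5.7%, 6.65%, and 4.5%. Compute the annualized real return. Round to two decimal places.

Cumulative inflation factor: 1.0372 × 1.0170 × 1.057 × 1.0665 × 1.045 ≈ 1.24261.
Nominal growth factor: 1.21431. Real growth factor = 1.21431 / 1.24261 ≈ 0.97723.
Annualized: 0.97723^(1/5) − 1 ≈ -0.00460.

-0.46%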